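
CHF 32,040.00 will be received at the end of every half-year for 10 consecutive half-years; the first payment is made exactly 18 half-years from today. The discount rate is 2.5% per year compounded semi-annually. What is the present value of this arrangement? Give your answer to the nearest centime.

CHF 242,426.85

Ordinary annuity of 10 payments, first payment at period 18.
Periodic rate r = 0.025/2 per half-year; n is counted in half-years.
The ordinary-annuity PV formula values the stream one period before the first payment (period 17); discount that back 17 periods:
PV₀ = 32,040 × [1 − (1+r)^−10] / r × (1+r)^−17 = CHF 242,426.85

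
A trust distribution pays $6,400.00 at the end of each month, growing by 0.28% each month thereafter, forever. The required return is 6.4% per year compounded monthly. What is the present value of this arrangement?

Periodic rate r = 0.064/12 per month.
Growing perpetuity (Gordon): PV = PMT₁ / (r − g) = 6,400 / (r − 0.0028) = $2,526,315.79.

$2,526,315.79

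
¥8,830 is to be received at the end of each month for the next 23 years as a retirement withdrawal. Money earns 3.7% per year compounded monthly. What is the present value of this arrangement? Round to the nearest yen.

¥1,639,381

This is an ordinary annuity: 276 payments of ¥8,830 at the end of each month.
Periodic rate r = 0.037/12 per month; n is counted in months.
PV = PMT × [(1 − (1+r)^−n)/r] = 8,830 × [1 − (1+r)^−276] / r = ¥1,639,381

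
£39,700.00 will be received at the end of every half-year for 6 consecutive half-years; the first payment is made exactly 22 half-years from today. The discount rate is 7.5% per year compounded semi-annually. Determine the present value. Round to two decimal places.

£96,848.11

Ordinary annuity of 6 payments, first payment at period 22.
Periodic rate r = 0.075/2 per half-year; n is counted in half-years.
The ordinary-annuity PV formula values the stream one period before the first payment (period 21); discount that back 21 periods:
PV₀ = 39,700 × [1 − (1+r)^−6] / r × (1+r)^−21 = £96,848.11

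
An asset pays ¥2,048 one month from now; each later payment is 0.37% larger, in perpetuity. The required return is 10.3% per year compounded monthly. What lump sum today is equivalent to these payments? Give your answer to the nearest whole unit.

¥419,386

Periodic rate r = 0.103/12 per month.
Growing perpetuity (Gordon): PV = PMT₁ / (r − g) = 2,048 / (r − 0.0037) = ¥419,386.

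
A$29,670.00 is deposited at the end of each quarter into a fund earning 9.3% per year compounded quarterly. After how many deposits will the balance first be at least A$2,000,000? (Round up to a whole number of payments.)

Periodic rate r = 0.093/4 per quarter; n is counted in quarters.
Ordinary annuity FV: 2,000,000 = 29,670 × [((1+r)^n − 1)/r].
(1+r)^n = 1 + 2,000,000 × r / 29,670, so n = ln(1 + 2,000,000·r/29,670) / ln(1+r) = 41.02.
Round up to a whole number of payments: n = 42.

42 payments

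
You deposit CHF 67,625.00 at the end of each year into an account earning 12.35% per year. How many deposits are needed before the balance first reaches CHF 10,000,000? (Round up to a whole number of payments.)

Periodic rate r = 0.1235 per year.
Ordinary annuity FV: 10,000,000 = 67,625 × [((1+r)^n − 1)/r].
(1+r)^n = 1 + 10,000,000 × r / 67,625, so n = ln(1 + 10,000,000·r/67,625) / ln(1+r) = 25.40.
Round up to a whole number of payments: n = 26.

26 payments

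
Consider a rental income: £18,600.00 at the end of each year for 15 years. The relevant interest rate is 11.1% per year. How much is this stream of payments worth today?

This is an ordinary annuity: 15 payments of £18,600.00 at the end of each year.
Periodic rate r = 0.111 per year.
PV = PMT × [(1 − (1+r)^−n)/r] = 18,600 × [1 − (1+r)^−15] / r = £133,015.10

£133,015.10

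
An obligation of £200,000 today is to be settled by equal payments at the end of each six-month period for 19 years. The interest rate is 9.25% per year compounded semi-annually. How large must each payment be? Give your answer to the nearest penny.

£11,272.41

Level ordinary annuity; solve PV = PMT × [(1 − (1+r)^−n)/r] for PMT.
Periodic rate r = 0.0925/2 per half-year; n is counted in half-years.
With n = 38: PMT = 200,000 / ([(1 − (1+r)^−n)/r]) = £11,272.41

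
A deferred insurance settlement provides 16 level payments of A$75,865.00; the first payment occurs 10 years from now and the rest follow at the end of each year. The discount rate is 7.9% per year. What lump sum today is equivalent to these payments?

Ordinary annuity of 16 payments, first payment at period 10.
Periodic rate r = 0.079 per year.
The ordinary-annuity PV formula values the stream one period before the first payment (period 9); discount that back 9 periods:
PV₀ = 75,865 × [1 − (1+r)^−16] / r × (1+r)^−9 = A$340,910.52

A$340,910.52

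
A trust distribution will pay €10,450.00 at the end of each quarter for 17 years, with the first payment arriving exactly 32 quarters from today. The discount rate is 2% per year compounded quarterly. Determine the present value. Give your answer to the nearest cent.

Ordinary annuity of 68 payments, first payment at period 32.
Periodic rate r = 0.02/4 per quarter; n is counted in quarters.
The ordinary-annuity PV formula values the stream one period before the first payment (period 31); discount that back 31 periods:
PV₀ = 10,450 × [1 − (1+r)^−68] / r × (1+r)^−31 = €515,023.63

€515,023.63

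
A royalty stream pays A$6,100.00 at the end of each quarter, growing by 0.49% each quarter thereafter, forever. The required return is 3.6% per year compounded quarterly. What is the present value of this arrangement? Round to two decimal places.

Periodic rate r = 0.036/4 per quarter.
Growing perpetuity (Gordon): PV = PMT₁ / (r − g) = 6,100 / (r − 0.0049) = A$1,487,804.88.

A$1,487,804.88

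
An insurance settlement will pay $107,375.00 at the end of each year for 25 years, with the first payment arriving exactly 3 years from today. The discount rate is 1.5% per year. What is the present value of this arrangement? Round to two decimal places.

$2,159,497.44

Ordinary annuity of 25 payments, first payment at period 3.
Periodic rate r = 0.015 per year.
The ordinary-annuity PV formula values the stream one period before the first payment (period 2); discount that back 2 periods:
PV₀ = 107,375 × [1 − (1+r)^−25] / r × (1+r)^−2 = $2,159,497.44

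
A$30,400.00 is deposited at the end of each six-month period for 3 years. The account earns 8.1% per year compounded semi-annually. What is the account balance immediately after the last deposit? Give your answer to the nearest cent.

This is an ordinary annuity: 6 deposits of A$30,400.00 at the end of each six-month period.
Periodic rate r = 0.081/2 per half-year; n is counted in half-years.
FV = PMT × [((1+r)^n − 1)/r] = 30,400 × [(1+r)^6 − 1] / r = A$201,896.06

A$201,896.06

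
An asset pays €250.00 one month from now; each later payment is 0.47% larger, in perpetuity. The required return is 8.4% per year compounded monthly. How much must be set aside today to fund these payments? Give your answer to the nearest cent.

€108,695.65

Periodic rate r = 0.084/12 per month.
Growing perpetuity (Gordon): PV = PMT₁ / (r − g) = 250 / (r − 0.0047) = €108,695.65.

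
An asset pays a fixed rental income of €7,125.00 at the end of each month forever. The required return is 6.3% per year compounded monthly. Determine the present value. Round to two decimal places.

€1,357,142.86

Periodic rate r = 0.063/12 per month.
Level perpetuity: PV = PMT / r = 7,125 / (0.063/12) = €1,357,142.86.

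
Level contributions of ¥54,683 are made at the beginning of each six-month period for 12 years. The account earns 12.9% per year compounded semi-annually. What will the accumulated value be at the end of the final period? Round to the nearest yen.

This is an annuity due: 24 deposits of ¥54,683 at the beginning of each six-month period.
Periodic rate r = 0.129/2 per half-year; n is counted in half-years.
FV = PMT × [((1+r)^n − 1)/r] × (1+r) = 54,683 × [(1+r)^24 − 1] / r × (1+r) = ¥3,142,665

¥3,142,665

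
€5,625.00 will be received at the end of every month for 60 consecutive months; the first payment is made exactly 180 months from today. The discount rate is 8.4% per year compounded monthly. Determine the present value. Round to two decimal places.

€78,843.17

Ordinary annuity of 60 payments, first payment at period 180.
Periodic rate r = 0.084/12 per month; n is counted in months.
The ordinary-annuity PV formula values the stream one period before the first payment (period 179); discount that back 179 periods:
PV₀ = 5,625 × [1 − (1+r)^−60] / r × (1+r)^−179 = €78,843.17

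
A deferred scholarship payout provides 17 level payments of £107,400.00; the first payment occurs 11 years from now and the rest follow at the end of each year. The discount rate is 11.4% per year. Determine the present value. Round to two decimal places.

Ordinary annuity of 17 payments, first payment at period 11.
Periodic rate r = 0.114 per year.
The ordinary-annuity PV formula values the stream one period before the first payment (period 10); discount that back 10 periods:
PV₀ = 107,400 × [1 − (1+r)^−17] / r × (1+r)^−10 = £268,997.95

£268,997.95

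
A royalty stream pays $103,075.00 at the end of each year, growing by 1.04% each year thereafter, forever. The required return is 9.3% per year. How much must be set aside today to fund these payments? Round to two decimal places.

$1,247,881.36

Periodic rate r = 0.093 per year.
Growing perpetuity (Gordon): PV = PMT₁ / (r − g) = 103,075 / (r − 0.0104) = $1,247,881.36.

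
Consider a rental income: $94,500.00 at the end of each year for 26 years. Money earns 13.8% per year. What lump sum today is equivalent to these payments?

This is an ordinary annuity: 26 payments of $94,500.00 at the end of each year.
Periodic rate r = 0.138 per year.
PV = PMT × [(1 − (1+r)^−n)/r] = 94,500 × [1 − (1+r)^−26] / r = $661,022.20

$661,022.20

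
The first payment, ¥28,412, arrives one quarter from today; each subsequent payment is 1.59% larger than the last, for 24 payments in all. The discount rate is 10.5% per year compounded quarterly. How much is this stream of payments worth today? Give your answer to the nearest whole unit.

Periodic rate r = 0.105/4 per quarter; n is counted in quarters.
Growing ordinary annuity: PV = PMT₁ × [1 − ((1+g)/(1+r))^n] / (r − g) = 28,412 × [1 − ((1+0.0159)/(1+r))^24] / (r − 0.0159) = ¥592,793.

¥592,793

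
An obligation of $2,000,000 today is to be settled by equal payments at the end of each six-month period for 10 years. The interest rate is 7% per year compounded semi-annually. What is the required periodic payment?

$140,722.15

Level ordinary annuity; solve PV = PMT × [(1 − (1+r)^−n)/r] for PMT.
Periodic rate r = 0.07/2 per half-year; n is counted in half-years.
With n = 20: PMT = 2,000,000 / ([(1 − (1+r)^−n)/r]) = $140,722.15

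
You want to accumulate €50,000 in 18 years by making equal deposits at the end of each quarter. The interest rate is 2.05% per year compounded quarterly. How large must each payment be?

€575.94

Level ordinary annuity; solve FV = PMT × [((1+r)^n − 1)/r] for PMT.
Periodic rate r = 0.0205/4 per quarter; n is counted in quarters.
With n = 72: PMT = 50,000 / ([((1+r)^n − 1)/r]) = €575.94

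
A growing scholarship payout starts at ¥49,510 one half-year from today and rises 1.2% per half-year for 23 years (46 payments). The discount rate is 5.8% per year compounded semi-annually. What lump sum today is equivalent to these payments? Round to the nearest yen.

¥1,558,909

Periodic rate r = 0.058/2 per half-year; n is counted in half-years.
Growing ordinary annuity: PV = PMT₁ × [1 − ((1+g)/(1+r))^n] / (r − g) = 49,510 × [1 − ((1+0.012)/(1+r))^46] / (r − 0.012) = ¥1,558,909.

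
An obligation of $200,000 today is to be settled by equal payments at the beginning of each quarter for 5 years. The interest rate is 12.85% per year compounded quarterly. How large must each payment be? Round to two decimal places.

Level annuity due; solve PV = PMT × [(1 − (1+r)^−n)/r] × (1+r) for PMT.
Periodic rate r = 0.1285/4 per quarter; n is counted in quarters.
With n = 20: PMT = 200,000 / ([(1 − (1+r)^−n)/r] × (1+r)) = $13,281.96

$13,281.96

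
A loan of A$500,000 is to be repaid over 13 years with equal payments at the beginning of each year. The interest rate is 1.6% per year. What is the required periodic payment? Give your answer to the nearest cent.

A$42,230.20

Level annuity due; solve PV = PMT × [(1 − (1+r)^−n)/r] × (1+r) for PMT.
Periodic rate r = 0.016 per year.
With n = 13: PMT = 500,000 / ([(1 − (1+r)^−n)/r] × (1+r)) = A$42,230.20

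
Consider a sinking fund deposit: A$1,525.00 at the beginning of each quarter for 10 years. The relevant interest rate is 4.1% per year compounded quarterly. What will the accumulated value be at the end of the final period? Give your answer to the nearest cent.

This is an annuity due: 40 deposits of A$1,525.00 at the beginning of each quarter.
Periodic rate r = 0.041/4 per quarter; n is counted in quarters.
FV = PMT × [((1+r)^n − 1)/r] × (1+r) = 1,525 × [(1+r)^40 − 1] / r × (1+r) = A$75,705.32

A$75,705.32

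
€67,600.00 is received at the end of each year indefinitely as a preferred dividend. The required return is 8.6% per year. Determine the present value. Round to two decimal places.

€786,046.51

Periodic rate r = 0.086 per year.
Level perpetuity: PV = PMT / r = 67,600 / (0.086) = €786,046.51.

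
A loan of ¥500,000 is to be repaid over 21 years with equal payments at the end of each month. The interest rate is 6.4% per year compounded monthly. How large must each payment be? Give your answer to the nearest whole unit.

¥3,612

Level ordinary annuity; solve PV = PMT × [(1 − (1+r)^−n)/r] for PMT.
Periodic rate r = 0.064/12 per month; n is counted in months.
With n = 252: PMT = 500,000 / ([(1 − (1+r)^−n)/r]) = ¥3,612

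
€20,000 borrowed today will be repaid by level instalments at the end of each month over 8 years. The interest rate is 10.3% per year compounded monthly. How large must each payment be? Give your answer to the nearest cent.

€306.67

Level ordinary annuity; solve PV = PMT × [(1 − (1+r)^−n)/r] for PMT.
Periodic rate r = 0.103/12 per month; n is counted in months.
With n = 96: PMT = 20,000 / ([(1 − (1+r)^−n)/r]) = €306.67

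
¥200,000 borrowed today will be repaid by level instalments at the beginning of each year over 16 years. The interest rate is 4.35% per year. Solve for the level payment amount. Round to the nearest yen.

Level annuity due; solve PV = PMT × [(1 − (1+r)^−n)/r] × (1+r) for PMT.
Periodic rate r = 0.0435 per year.
With n = 16: PMT = 200,000 / ([(1 − (1+r)^−n)/r] × (1+r)) = ¥16,876

¥16,876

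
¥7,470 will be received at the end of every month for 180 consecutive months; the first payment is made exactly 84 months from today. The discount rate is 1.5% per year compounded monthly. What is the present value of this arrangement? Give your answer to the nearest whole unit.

¥1,084,873

Ordinary annuity of 180 payments, first payment at period 84.
Periodic rate r = 0.015/12 per month; n is counted in months.
The ordinary-annuity PV formula values the stream one period before the first payment (period 83); discount that back 83 periods:
PV₀ = 7,470 × [1 − (1+r)^−180] / r × (1+r)^−83 = ¥1,084,873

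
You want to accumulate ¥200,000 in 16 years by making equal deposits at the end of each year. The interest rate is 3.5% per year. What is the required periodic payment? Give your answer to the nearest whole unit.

Level ordinary annuity; solve FV = PMT × [((1+r)^n − 1)/r] for PMT.
Periodic rate r = 0.035 per year.
With n = 16: PMT = 200,000 / ([((1+r)^n − 1)/r]) = ¥9,537

¥9,537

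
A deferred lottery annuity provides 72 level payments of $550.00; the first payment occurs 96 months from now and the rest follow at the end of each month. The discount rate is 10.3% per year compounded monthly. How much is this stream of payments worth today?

Ordinary annuity of 72 payments, first payment at period 96.
Periodic rate r = 0.103/12 per month; n is counted in months.
The ordinary-annuity PV formula values the stream one period before the first payment (period 95); discount that back 95 periods:
PV₀ = 550 × [1 − (1+r)^−72] / r × (1+r)^−95 = $13,074.49

$13,074.49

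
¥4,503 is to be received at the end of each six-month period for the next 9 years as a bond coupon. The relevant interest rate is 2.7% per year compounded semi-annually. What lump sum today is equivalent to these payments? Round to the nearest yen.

¥71,532

This is an ordinary annuity: 18 payments of ¥4,503 at the end of each six-month period.
Periodic rate r = 0.027/2 per half-year; n is counted in half-years.
PV = PMT × [(1 − (1+r)^−n)/r] = 4,503 × [1 − (1+r)^−18] / r = ¥71,532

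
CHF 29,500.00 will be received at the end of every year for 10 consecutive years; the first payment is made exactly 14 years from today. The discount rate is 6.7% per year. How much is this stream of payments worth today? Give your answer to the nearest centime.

CHF 90,424.90

Ordinary annuity of 10 payments, first payment at period 14.
Periodic rate r = 0.067 per year.
The ordinary-annuity PV formula values the stream one period before the first payment (period 13); discount that back 13 periods:
PV₀ = 29,500 × [1 − (1+r)^−10] / r × (1+r)^−13 = CHF 90,424.90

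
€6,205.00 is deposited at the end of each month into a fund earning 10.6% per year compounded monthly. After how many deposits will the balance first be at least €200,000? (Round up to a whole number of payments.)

Periodic rate r = 0.106/12 per month; n is counted in months.
Ordinary annuity FV: 200,000 = 6,205 × [((1+r)^n − 1)/r].
(1+r)^n = 1 + 200,000 × r / 6,205, so n = ln(1 + 200,000·r/6,205) / ln(1+r) = 28.49.
Round up to a whole number of payments: n = 29.

29 payments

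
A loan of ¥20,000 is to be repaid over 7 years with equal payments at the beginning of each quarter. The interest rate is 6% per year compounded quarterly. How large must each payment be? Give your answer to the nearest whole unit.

¥867

Level annuity due; solve PV = PMT × [(1 − (1+r)^−n)/r] × (1+r) for PMT.
Periodic rate r = 0.06/4 per quarter; n is counted in quarters.
With n = 28: PMT = 20,000 / ([(1 − (1+r)^−n)/r] × (1+r)) = ¥867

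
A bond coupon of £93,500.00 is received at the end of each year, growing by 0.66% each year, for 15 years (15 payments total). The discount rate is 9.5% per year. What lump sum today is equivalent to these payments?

£758,464.85

Periodic rate r = 0.095 per year.
Growing ordinary annuity: PV = PMT₁ × [1 − ((1+g)/(1+r))^n] / (r − g) = 93,500 × [1 − ((1+0.0066)/(1+r))^15] / (r − 0.0066) = £758,464.85.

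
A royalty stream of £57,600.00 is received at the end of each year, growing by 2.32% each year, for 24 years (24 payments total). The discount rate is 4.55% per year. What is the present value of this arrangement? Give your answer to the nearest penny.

£1,043,410.75

Periodic rate r = 0.0455 per year.
Growing ordinary annuity: PV = PMT₁ × [1 − ((1+g)/(1+r))^n] / (r − g) = 57,600 × [1 − ((1+0.0232)/(1+r))^24] / (r − 0.0232) = £1,043,410.75.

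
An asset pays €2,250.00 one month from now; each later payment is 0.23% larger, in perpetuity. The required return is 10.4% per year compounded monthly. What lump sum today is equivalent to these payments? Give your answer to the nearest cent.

Periodic rate r = 0.104/12 per month.
Growing perpetuity (Gordon): PV = PMT₁ / (r − g) = 2,250 / (r − 0.0023) = €353,403.14.

€353,403.14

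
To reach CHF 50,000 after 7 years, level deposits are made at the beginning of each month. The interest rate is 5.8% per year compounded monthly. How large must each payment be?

Level annuity due; solve FV = PMT × [((1+r)^n − 1)/r] × (1+r) for PMT.
Periodic rate r = 0.058/12 per month; n is counted in months.
With n = 84: PMT = 50,000 / ([((1+r)^n − 1)/r] × (1+r)) = CHF 481.65

CHF 481.65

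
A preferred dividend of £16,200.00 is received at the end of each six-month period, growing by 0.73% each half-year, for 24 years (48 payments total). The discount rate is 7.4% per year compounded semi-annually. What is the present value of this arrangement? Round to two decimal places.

£410,246.58

Periodic rate r = 0.074/2 per half-year; n is counted in half-years.
Growing ordinary annuity: PV = PMT₁ × [1 − ((1+g)/(1+r))^n] / (r − g) = 16,200 × [1 − ((1+0.0073)/(1+r))^48] / (r − 0.0073) = £410,246.58.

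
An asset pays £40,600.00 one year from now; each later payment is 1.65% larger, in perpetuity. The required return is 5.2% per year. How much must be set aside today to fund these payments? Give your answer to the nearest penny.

£1,143,661.97

Periodic rate r = 0.052 per year.
Growing perpetuity (Gordon): PV = PMT₁ / (r − g) = 40,600 / (r − 0.0165) = £1,143,661.97.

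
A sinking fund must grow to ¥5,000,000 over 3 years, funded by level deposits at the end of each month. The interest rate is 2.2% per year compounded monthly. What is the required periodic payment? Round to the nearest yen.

Level ordinary annuity; solve FV = PMT × [((1+r)^n − 1)/r] for PMT.
Periodic rate r = 0.022/12 per month; n is counted in months.
With n = 36: PMT = 5,000,000 / ([((1+r)^n − 1)/r]) = ¥134,483

¥134,483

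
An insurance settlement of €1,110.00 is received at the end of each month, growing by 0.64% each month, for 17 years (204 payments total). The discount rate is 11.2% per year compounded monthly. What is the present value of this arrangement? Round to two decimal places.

Periodic rate r = 0.112/12 per month; n is counted in months.
Growing ordinary annuity: PV = PMT₁ × [1 − ((1+g)/(1+r))^n] / (r − g) = 1,110 × [1 − ((1+0.0064)/(1+r))^204] / (r − 0.0064) = €169,427.51.

€169,427.51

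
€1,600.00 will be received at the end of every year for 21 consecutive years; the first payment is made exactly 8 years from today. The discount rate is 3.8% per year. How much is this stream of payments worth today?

Ordinary annuity of 21 payments, first payment at period 8.
Periodic rate r = 0.038 per year.
The ordinary-annuity PV formula values the stream one period before the first payment (period 7); discount that back 7 periods:
PV₀ = 1,600 × [1 − (1+r)^−21] / r × (1+r)^−7 = €17,611.88

€17,611.88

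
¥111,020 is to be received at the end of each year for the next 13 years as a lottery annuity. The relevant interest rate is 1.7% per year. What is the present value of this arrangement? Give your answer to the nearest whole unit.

This is an ordinary annuity: 13 payments of ¥111,020 at the end of each year.
Periodic rate r = 0.017 per year.
PV = PMT × [(1 − (1+r)^−n)/r] = 111,020 × [1 − (1+r)^−13] / r = ¥1,285,173

¥1,285,173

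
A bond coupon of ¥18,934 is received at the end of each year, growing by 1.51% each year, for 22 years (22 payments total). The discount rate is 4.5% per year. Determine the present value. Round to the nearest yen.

¥298,890

Periodic rate r = 0.045 per year.
Growing ordinary annuity: PV = PMT₁ × [1 − ((1+g)/(1+r))^n] / (r − g) = 18,934 × [1 − ((1+0.0151)/(1+r))^22] / (r − 0.0151) = ¥298,890.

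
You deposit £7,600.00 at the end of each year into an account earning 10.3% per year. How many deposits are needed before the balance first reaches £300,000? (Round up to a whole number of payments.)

Periodic rate r = 0.103 per year.
Ordinary annuity FV: 300,000 = 7,600 × [((1+r)^n − 1)/r].
(1+r)^n = 1 + 300,000 × r / 7,600, so n = ln(1 + 300,000·r/7,600) / ln(1+r) = 16.55.
Round up to a whole number of payments: n = 17.

17 payments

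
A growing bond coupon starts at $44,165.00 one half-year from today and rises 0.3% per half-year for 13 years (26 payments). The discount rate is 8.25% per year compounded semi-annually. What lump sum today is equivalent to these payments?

Periodic rate r = 0.0825/2 per half-year; n is counted in half-years.
Growing ordinary annuity: PV = PMT₁ × [1 − ((1+g)/(1+r))^n] / (r − g) = 44,165 × [1 − ((1+0.003)/(1+r))^26] / (r − 0.003) = $718,284.80.

$718,284.80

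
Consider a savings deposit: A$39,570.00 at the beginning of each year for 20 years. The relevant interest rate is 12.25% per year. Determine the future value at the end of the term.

A$3,294,564.07

This is an annuity due: 20 deposits of A$39,570.00 at the beginning of each year.
Periodic rate r = 0.1225 per year.
FV = PMT × [((1+r)^n − 1)/r] × (1+r) = 39,570 × [(1+r)^20 − 1] / r × (1+r) = A$3,294,564.07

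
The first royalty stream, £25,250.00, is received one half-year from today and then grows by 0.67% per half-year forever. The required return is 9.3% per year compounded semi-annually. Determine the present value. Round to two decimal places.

£634,422.11

Periodic rate r = 0.093/2 per half-year.
Growing perpetuity (Gordon): PV = PMT₁ / (r − g) = 25,250 / (r − 0.0067) = £634,422.11.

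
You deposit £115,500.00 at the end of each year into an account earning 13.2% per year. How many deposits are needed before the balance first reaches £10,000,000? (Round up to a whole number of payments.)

21 payments

Periodic rate r = 0.132 per year.
Ordinary annuity FV: 10,000,000 = 115,500 × [((1+r)^n − 1)/r].
(1+r)^n = 1 + 10,000,000 × r / 115,500, so n = ln(1 + 10,000,000·r/115,500) / ln(1+r) = 20.32.
Round up to a whole number of payments: n = 21.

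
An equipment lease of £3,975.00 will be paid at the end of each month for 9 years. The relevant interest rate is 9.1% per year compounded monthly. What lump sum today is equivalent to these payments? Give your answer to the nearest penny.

£292,366.09

This is an ordinary annuity: 108 payments of £3,975.00 at the end of each month.
Periodic rate r = 0.091/12 per month; n is counted in months.
PV = PMT × [(1 − (1+r)^−n)/r] = 3,975 × [1 − (1+r)^−108] / r = £292,366.09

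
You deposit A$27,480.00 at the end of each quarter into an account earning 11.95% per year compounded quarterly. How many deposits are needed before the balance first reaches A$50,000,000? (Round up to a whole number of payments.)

Periodic rate r = 0.1195/4 per quarter; n is counted in quarters.
Ordinary annuity FV: 50,000,000 = 27,480 × [((1+r)^n − 1)/r].
(1+r)^n = 1 + 50,000,000 × r / 27,480, so n = ln(1 + 50,000,000·r/27,480) / ln(1+r) = 136.35.
Round up to a whole number of payments: n = 137.

137 payments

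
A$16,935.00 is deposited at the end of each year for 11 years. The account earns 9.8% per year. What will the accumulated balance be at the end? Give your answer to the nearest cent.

A$310,458.35

This is an ordinary annuity: 11 deposits of A$16,935.00 at the end of each year.
Periodic rate r = 0.098 per year.
FV = PMT × [((1+r)^n − 1)/r] = 16,935 × [(1+r)^11 − 1] / r = A$310,458.35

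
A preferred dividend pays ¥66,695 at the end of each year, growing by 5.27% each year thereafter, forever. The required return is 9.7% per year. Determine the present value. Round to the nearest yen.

¥1,505,530

Periodic rate r = 0.097 per year.
Growing perpetuity (Gordon): PV = PMT₁ / (r − g) = 66,695 / (r − 0.0527) = ¥1,505,530.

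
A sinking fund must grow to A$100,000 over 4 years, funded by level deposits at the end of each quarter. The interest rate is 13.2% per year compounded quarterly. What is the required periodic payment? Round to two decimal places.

Level ordinary annuity; solve FV = PMT × [((1+r)^n − 1)/r] for PMT.
Periodic rate r = 0.132/4 per quarter; n is counted in quarters.
With n = 16: PMT = 100,000 / ([((1+r)^n − 1)/r]) = A$4,844.78

A$4,844.78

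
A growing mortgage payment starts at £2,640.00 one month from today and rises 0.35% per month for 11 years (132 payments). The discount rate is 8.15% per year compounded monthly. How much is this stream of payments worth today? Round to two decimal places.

Periodic rate r = 0.0815/12 per month; n is counted in months.
Growing ordinary annuity: PV = PMT₁ × [1 − ((1+g)/(1+r))^n] / (r − g) = 2,640 × [1 − ((1+0.0035)/(1+r))^132] / (r − 0.0035) = £281,486.63.

£281,486.63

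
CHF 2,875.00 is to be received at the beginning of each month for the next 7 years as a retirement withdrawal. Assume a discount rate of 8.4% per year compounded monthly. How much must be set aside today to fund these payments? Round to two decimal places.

CHF 183,395.42

This is an annuity due: 84 payments of CHF 2,875.00 at the beginning of each month.
Periodic rate r = 0.084/12 per month; n is counted in months.
PV = PMT × [(1 − (1+r)^−n)/r] × (1+r) = 2,875 × [1 − (1+r)^−84] / r × (1+r) = CHF 183,395.42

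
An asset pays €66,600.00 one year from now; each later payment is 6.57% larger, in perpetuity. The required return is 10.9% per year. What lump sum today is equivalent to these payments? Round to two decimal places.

€1,538,106.24

Periodic rate r = 0.109 per year.
Growing perpetuity (Gordon): PV = PMT₁ / (r − g) = 66,600 / (r − 0.0657) = €1,538,106.24.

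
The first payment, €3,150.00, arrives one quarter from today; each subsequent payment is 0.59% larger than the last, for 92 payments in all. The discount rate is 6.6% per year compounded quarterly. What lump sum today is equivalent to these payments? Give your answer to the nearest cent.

Periodic rate r = 0.066/4 per quarter; n is counted in quarters.
Growing ordinary annuity: PV = PMT₁ × [1 − ((1+g)/(1+r))^n] / (r − g) = 3,150 × [1 − ((1+0.0059)/(1+r))^92] / (r − 0.0059) = €183,886.01.

€183,886.01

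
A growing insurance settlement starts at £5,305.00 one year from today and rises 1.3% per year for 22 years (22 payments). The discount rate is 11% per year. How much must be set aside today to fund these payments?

£47,375.69

Periodic rate r = 0.11 per year.
Growing ordinary annuity: PV = PMT₁ × [1 − ((1+g)/(1+r))^n] / (r − g) = 5,305 × [1 − ((1+0.013)/(1+r))^22] / (r − 0.013) = £47,375.69.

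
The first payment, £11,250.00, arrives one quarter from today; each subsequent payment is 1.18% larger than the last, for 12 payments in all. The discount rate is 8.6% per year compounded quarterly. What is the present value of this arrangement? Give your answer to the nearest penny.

Periodic rate r = 0.086/4 per quarter; n is counted in quarters.
Growing ordinary annuity: PV = PMT₁ × [1 − ((1+g)/(1+r))^n] / (r − g) = 11,250 × [1 − ((1+0.0118)/(1+r))^12] / (r − 0.0118) = £125,470.21.

£125,470.21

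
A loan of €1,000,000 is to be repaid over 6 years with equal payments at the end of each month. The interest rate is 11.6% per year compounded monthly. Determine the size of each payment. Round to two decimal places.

Level ordinary annuity; solve PV = PMT × [(1 − (1+r)^−n)/r] for PMT.
Periodic rate r = 0.116/12 per month; n is counted in months.
With n = 72: PMT = 1,000,000 / ([(1 − (1+r)^−n)/r]) = €19,342.81

€19,342.81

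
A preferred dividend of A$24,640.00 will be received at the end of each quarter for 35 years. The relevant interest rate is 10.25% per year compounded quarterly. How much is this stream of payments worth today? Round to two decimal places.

This is an ordinary annuity: 140 payments of A$24,640.00 at the end of each quarter.
Periodic rate r = 0.1025/4 per quarter; n is counted in quarters.
PV = PMT × [(1 − (1+r)^−n)/r] = 24,640 × [1 − (1+r)^−140] / r = A$933,727.14

A$933,727.14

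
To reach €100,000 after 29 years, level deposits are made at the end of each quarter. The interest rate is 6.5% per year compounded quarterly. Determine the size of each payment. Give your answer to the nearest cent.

Level ordinary annuity; solve FV = PMT × [((1+r)^n − 1)/r] for PMT.
Periodic rate r = 0.065/4 per quarter; n is counted in quarters.
With n = 116: PMT = 100,000 / ([((1+r)^n − 1)/r]) = €296.14

€296.14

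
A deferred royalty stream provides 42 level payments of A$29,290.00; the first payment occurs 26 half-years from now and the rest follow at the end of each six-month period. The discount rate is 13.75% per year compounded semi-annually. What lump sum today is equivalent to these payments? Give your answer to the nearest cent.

A$75,872.98

Ordinary annuity of 42 payments, first payment at period 26.
Periodic rate r = 0.1375/2 per half-year; n is counted in half-years.
The ordinary-annuity PV formula values the stream one period before the first payment (period 25); discount that back 25 periods:
PV₀ = 29,290 × [1 − (1+r)^−42] / r × (1+r)^−25 = A$75,872.98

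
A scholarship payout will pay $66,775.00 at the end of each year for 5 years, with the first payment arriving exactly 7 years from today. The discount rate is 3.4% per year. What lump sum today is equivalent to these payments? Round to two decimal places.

Ordinary annuity of 5 payments, first payment at period 7.
Periodic rate r = 0.034 per year.
The ordinary-annuity PV formula values the stream one period before the first payment (period 6); discount that back 6 periods:
PV₀ = 66,775 × [1 − (1+r)^−5] / r × (1+r)^−6 = $247,391.30

$247,391.30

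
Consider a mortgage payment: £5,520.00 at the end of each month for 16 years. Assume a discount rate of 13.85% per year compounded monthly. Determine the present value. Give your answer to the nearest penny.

£425,448.72

This is an ordinary annuity: 192 payments of £5,520.00 at the end of each month.
Periodic rate r = 0.1385/12 per month; n is counted in months.
PV = PMT × [(1 − (1+r)^−n)/r] = 5,520 × [1 − (1+r)^−192] / r = £425,448.72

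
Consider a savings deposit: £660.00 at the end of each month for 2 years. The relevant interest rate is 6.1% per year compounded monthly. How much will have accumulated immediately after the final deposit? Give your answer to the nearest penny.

This is an ordinary annuity: 24 deposits of £660.00 at the end of each month.
Periodic rate r = 0.061/12 per month; n is counted in months.
FV = PMT × [((1+r)^n − 1)/r] = 660 × [(1+r)^24 − 1] / r = £16,801.44

£16,801.44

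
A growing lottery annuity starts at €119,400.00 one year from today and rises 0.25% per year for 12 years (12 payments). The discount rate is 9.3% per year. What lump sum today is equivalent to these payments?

€851,681.16

Periodic rate r = 0.093 per year.
Growing ordinary annuity: PV = PMT₁ × [1 − ((1+g)/(1+r))^n] / (r − g) = 119,400 × [1 − ((1+0.0025)/(1+r))^12] / (r − 0.0025) = €851,681.16.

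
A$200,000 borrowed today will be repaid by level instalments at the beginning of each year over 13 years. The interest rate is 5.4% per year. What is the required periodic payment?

Level annuity due; solve PV = PMT × [(1 − (1+r)^−n)/r] × (1+r) for PMT.
Periodic rate r = 0.054 per year.
With n = 13: PMT = 200,000 / ([(1 − (1+r)^−n)/r] × (1+r)) = A$20,689.71

A$20,689.71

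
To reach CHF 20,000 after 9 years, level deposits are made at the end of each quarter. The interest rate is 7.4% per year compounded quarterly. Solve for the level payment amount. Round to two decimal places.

Level ordinary annuity; solve FV = PMT × [((1+r)^n − 1)/r] for PMT.
Periodic rate r = 0.074/4 per quarter; n is counted in quarters.
With n = 36: PMT = 20,000 / ([((1+r)^n − 1)/r]) = CHF 395.88

CHF 395.88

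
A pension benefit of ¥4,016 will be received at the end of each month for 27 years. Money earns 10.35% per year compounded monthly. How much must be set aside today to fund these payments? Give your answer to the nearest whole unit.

¥436,809

This is an ordinary annuity: 324 payments of ¥4,016 at the end of each month.
Periodic rate r = 0.1035/12 per month; n is counted in months.
PV = PMT × [(1 − (1+r)^−n)/r] = 4,016 × [1 − (1+r)^−324] / r = ¥436,809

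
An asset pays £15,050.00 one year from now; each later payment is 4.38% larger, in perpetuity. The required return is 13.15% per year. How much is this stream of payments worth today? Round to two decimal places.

Periodic rate r = 0.1315 per year.
Growing perpetuity (Gordon): PV = PMT₁ / (r − g) = 15,050 / (r − 0.0438) = £171,607.75.

£171,607.75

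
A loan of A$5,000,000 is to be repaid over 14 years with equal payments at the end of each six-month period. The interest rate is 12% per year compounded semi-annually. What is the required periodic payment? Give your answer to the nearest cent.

A$372,962.76

Level ordinary annuity; solve PV = PMT × [(1 − (1+r)^−n)/r] for PMT.
Periodic rate r = 0.12/2 per half-year; n is counted in half-years.
With n = 28: PMT = 5,000,000 / ([(1 − (1+r)^−n)/r]) = A$372,962.76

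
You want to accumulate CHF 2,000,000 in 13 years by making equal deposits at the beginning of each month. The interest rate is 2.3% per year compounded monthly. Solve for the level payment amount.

CHF 10,990.34

Level annuity due; solve FV = PMT × [((1+r)^n − 1)/r] × (1+r) for PMT.
Periodic rate r = 0.023/12 per month; n is counted in months.
With n = 156: PMT = 2,000,000 / ([((1+r)^n − 1)/r] × (1+r)) = CHF 10,990.34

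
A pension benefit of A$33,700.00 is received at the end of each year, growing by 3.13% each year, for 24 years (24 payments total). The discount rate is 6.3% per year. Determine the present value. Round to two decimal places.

Periodic rate r = 0.063 per year.
Growing ordinary annuity: PV = PMT₁ × [1 − ((1+g)/(1+r))^n] / (r − g) = 33,700 × [1 − ((1+0.0313)/(1+r))^24] / (r − 0.0313) = A$549,032.78.

A$549,032.78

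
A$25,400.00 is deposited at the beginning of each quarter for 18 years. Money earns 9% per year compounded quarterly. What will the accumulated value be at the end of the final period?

A$4,574,638.48

This is an annuity due: 72 deposits of A$25,400.00 at the beginning of each quarter.
Periodic rate r = 0.09/4 per quarter; n is counted in quarters.
FV = PMT × [((1+r)^n − 1)/r] × (1+r) = 25,400 × [(1+r)^72 − 1] / r × (1+r) = A$4,574,638.48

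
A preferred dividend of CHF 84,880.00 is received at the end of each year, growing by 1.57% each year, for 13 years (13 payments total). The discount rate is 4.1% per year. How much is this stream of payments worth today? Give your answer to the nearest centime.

CHF 918,385.55

Periodic rate r = 0.041 per year.
Growing ordinary annuity: PV = PMT₁ × [1 − ((1+g)/(1+r))^n] / (r − g) = 84,880 × [1 − ((1+0.0157)/(1+r))^13] / (r − 0.0157) = CHF 918,385.55.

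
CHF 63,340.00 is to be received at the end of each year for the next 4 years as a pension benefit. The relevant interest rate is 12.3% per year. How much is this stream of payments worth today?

CHF 191,176.44

This is an ordinary annuity: 4 payments of CHF 63,340.00 at the end of each year.
Periodic rate r = 0.123 per year.
PV = PMT × [(1 − (1+r)^−n)/r] = 63,340 × [1 − (1+r)^−4] / r = CHF 191,176.44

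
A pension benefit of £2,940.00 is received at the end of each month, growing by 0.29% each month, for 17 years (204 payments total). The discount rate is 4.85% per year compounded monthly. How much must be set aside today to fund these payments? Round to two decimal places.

Periodic rate r = 0.0485/12 per month; n is counted in months.
Growing ordinary annuity: PV = PMT₁ × [1 − ((1+g)/(1+r))^n] / (r − g) = 2,940 × [1 − ((1+0.0029)/(1+r))^204] / (r − 0.0029) = £533,394.40.

£533,394.40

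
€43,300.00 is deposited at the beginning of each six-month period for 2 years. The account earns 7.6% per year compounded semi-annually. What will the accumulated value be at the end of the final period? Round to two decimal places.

This is an annuity due: 4 deposits of €43,300.00 at the beginning of each six-month period.
Periodic rate r = 0.076/2 per half-year; n is counted in half-years.
FV = PMT × [((1+r)^n − 1)/r] × (1+r) = 43,300 × [(1+r)^4 − 1] / r × (1+r) = €190,291.22

€190,291.22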